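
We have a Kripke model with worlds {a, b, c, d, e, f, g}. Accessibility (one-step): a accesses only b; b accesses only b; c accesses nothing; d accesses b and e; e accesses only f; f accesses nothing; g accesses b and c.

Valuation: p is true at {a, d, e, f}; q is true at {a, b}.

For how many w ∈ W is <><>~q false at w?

a: successors {b}; <>~q there: b:F. ✗
b: successors {b}; <>~q there: b:F. ✗
c: no successors, so <><>~q fails. ✗
d: successors {b, e}; <>~q there: b:F, e:T. ✓
e: successors {f}; <>~q there: f:F. ✗
f: no successors, so <><>~q fails. ✗
g: successors {b, c}; <>~q there: b:F, c:F. ✗
Satisfying worlds: {d}.
So <><>~q fails at the other 6 worlds.

6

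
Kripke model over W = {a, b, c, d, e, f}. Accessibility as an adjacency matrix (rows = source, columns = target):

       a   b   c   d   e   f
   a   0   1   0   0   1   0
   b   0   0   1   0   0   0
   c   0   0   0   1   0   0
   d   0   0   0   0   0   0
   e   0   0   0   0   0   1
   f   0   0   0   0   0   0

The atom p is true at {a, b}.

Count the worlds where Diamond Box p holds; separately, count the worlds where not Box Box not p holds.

For Diamond Box p:
a: successors {b, e}; Box p there: b:F, e:F. ✗
b: successors {c}; Box p there: c:F. ✗
c: successors {d}; Box p there: d:T. ✓
d: no successors, so Diamond Box p fails. ✗
e: successors {f}; Box p there: f:T. ✓
f: no successors, so Diamond Box p fails. ✗
— 2 worlds.
For not Box Box not p:
a: Box Box not p is T. ✗
b: Box Box not p is T. ✗
c: Box Box not p is T. ✗
d: Box Box not p is T. ✗
e: Box Box not p is T. ✗
f: Box Box not p is T. ✗
— 0 worlds.

2 and 0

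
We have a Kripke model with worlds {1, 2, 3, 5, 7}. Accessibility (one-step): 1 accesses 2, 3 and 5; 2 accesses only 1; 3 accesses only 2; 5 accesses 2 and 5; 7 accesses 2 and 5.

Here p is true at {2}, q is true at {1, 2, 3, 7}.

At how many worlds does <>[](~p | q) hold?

5

1: successors {2, 3, 5}; [](~p | q) there: 2:T, 3:T, 5:T. ✓
2: successors {1}; [](~p | q) there: 1:T. ✓
3: successors {2}; [](~p | q) there: 2:T. ✓
5: successors {2, 5}; [](~p | q) there: 2:T, 5:T. ✓
7: successors {2, 5}; [](~p | q) there: 2:T, 5:T. ✓
Satisfying worlds: {1, 2, 3, 5, 7}.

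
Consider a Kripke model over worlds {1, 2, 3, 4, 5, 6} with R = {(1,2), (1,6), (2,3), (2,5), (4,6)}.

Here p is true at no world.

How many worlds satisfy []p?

3

1: successors {2, 6}; p there: 2:F, 6:F. ✗
2: successors {3, 5}; p there: 3:F, 5:F. ✗
3: no successors, so []p holds vacuously. ✓
4: successors {6}; p there: 6:F. ✗
5: no successors, so []p holds vacuously. ✓
6: no successors, so []p holds vacuously. ✓
Satisfying worlds: {3, 5, 6}.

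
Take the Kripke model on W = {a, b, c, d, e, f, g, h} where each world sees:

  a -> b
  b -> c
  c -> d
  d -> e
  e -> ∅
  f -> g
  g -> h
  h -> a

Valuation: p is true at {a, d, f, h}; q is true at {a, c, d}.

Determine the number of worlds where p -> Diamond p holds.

a: p is T, Diamond p is F. ✗
b: p is F, Diamond p is F. ✓
c: p is F, Diamond p is T. ✓
d: p is T, Diamond p is F. ✗
e: p is F, Diamond p is F. ✓
f: p is T, Diamond p is F. ✗
g: p is F, Diamond p is T. ✓
h: p is T, Diamond p is T. ✓
Satisfying worlds: {b, c, e, g, h}.

5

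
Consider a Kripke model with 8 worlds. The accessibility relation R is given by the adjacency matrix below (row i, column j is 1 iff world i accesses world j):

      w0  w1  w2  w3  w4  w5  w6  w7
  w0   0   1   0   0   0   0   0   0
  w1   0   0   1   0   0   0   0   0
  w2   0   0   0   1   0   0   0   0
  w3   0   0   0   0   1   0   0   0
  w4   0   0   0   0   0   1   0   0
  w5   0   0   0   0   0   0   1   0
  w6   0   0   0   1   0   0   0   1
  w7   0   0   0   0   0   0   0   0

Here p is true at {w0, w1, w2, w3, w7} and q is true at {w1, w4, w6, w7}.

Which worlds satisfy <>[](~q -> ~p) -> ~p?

{w0, w1, w4, w5, w6, w7}

w0: <>[](~q -> ~p) is F, ~p is F. ✓
w1: <>[](~q -> ~p) is F, ~p is F. ✓
w2: <>[](~q -> ~p) is T, ~p is F. ✗
w3: <>[](~q -> ~p) is T, ~p is F. ✗
w4: <>[](~q -> ~p) is T, ~p is T. ✓
w5: <>[](~q -> ~p) is F, ~p is T. ✓
w6: <>[](~q -> ~p) is T, ~p is T. ✓
w7: <>[](~q -> ~p) is F, ~p is F. ✓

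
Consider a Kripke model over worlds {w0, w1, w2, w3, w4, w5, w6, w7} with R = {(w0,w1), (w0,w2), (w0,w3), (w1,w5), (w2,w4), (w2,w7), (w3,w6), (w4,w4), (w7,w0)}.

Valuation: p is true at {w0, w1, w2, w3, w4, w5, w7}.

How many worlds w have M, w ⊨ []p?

7

w0: successors {w1, w2, w3}; p there: w1:T, w2:T, w3:T. ✓
w1: successors {w5}; p there: w5:T. ✓
w2: successors {w4, w7}; p there: w4:T, w7:T. ✓
w3: successors {w6}; p there: w6:F. ✗
w4: successors {w4}; p there: w4:T. ✓
w5: no successors, so []p holds vacuously. ✓
w6: no successors, so []p holds vacuously. ✓
w7: successors {w0}; p there: w0:T. ✓
Satisfying worlds: {w0, w1, w2, w4, w5, w6, w7}.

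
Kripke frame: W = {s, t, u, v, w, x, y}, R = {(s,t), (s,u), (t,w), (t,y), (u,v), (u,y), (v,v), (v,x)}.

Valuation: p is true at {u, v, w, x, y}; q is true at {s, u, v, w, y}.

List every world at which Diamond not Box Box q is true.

s: successors {t, u}; not Box Box q there: t:F, u:T. ✓
t: successors {w, y}; not Box Box q there: w:F, y:F. ✗
u: successors {v, y}; not Box Box q there: v:T, y:F. ✓
v: successors {v, x}; not Box Box q there: v:T, x:F. ✓
w: no successors, so Diamond not Box Box q fails. ✗
x: no successors, so Diamond not Box Box q fails. ✗
y: no successors, so Diamond not Box Box q fails. ✗

{s, u, v}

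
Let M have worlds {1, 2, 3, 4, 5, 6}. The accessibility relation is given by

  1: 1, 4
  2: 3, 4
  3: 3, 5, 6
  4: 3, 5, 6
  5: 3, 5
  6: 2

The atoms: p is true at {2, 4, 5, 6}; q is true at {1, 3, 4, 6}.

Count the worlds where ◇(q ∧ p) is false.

1: successors {1, 4}; q ∧ p there: 1:F, 4:T. ✓
2: successors {3, 4}; q ∧ p there: 3:F, 4:T. ✓
3: successors {3, 5, 6}; q ∧ p there: 3:F, 5:F, 6:T. ✓
4: successors {3, 5, 6}; q ∧ p there: 3:F, 5:F, 6:T. ✓
5: successors {3, 5}; q ∧ p there: 3:F, 5:F. ✗
6: successors {2}; q ∧ p there: 2:F. ✗
Satisfying worlds: {1, 2, 3, 4}.
So ◇(q ∧ p) fails at the other 2 worlds.

2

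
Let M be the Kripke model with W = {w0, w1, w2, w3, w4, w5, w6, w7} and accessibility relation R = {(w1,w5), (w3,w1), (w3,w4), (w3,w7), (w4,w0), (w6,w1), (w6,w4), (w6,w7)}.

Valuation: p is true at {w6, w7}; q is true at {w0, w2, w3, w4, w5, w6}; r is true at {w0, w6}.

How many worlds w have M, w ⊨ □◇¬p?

4

w0: no successors, so □◇¬p holds vacuously. ✓
w1: successors {w5}; ◇¬p there: w5:F. ✗
w2: no successors, so □◇¬p holds vacuously. ✓
w3: successors {w1, w4, w7}; ◇¬p there: w1:T, w4:T, w7:F. ✗
w4: successors {w0}; ◇¬p there: w0:F. ✗
w5: no successors, so □◇¬p holds vacuously. ✓
w6: successors {w1, w4, w7}; ◇¬p there: w1:T, w4:T, w7:F. ✗
w7: no successors, so □◇¬p holds vacuously. ✓
Satisfying worlds: {w0, w2, w5, w7}.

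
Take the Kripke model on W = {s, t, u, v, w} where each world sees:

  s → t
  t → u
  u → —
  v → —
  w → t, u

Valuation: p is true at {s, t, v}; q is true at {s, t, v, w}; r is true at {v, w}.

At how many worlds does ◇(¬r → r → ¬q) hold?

3

s: successors {t}; ¬r → r → ¬q there: t:T. ✓
t: successors {u}; ¬r → r → ¬q there: u:T. ✓
u: no successors, so ◇(¬r → r → ¬q) fails. ✗
v: no successors, so ◇(¬r → r → ¬q) fails. ✗
w: successors {t, u}; ¬r → r → ¬q there: t:T, u:T. ✓
Satisfying worlds: {s, t, w}.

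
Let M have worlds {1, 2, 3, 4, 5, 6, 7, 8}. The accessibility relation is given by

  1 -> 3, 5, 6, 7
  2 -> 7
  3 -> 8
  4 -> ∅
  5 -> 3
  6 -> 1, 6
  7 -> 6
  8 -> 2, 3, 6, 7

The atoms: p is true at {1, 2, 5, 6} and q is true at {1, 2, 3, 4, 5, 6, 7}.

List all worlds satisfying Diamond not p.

1: successors {3, 5, 6, 7}; not p there: 3:T, 5:F, 6:F, 7:T. ✓
2: successors {7}; not p there: 7:T. ✓
3: successors {8}; not p there: 8:T. ✓
4: no successors, so Diamond not p fails. ✗
5: successors {3}; not p there: 3:T. ✓
6: successors {1, 6}; not p there: 1:F, 6:F. ✗
7: successors {6}; not p there: 6:F. ✗
8: successors {2, 3, 6, 7}; not p there: 2:F, 3:T, 6:F, 7:T. ✓

{1, 2, 3, 5, 8}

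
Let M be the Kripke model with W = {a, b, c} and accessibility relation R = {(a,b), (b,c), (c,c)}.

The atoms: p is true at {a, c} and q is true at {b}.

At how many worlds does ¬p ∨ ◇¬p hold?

a: ¬p is F, ◇¬p is T. ✓
b: ¬p is T, ◇¬p is F. ✓
c: ¬p is F, ◇¬p is F. ✗
Satisfying worlds: {a, b}.

2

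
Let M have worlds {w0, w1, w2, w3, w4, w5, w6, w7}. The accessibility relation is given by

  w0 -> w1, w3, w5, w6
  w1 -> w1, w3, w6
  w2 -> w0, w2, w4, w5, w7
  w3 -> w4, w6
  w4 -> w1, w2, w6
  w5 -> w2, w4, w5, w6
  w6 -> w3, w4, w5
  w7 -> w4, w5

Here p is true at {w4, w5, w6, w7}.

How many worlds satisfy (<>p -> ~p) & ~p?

w0: <>p -> ~p is T, ~p is T. ✓
w1: <>p -> ~p is T, ~p is T. ✓
w2: <>p -> ~p is T, ~p is T. ✓
w3: <>p -> ~p is T, ~p is T. ✓
w4: <>p -> ~p is F, ~p is F. ✗
w5: <>p -> ~p is F, ~p is F. ✗
w6: <>p -> ~p is F, ~p is F. ✗
w7: <>p -> ~p is F, ~p is F. ✗
Satisfying worlds: {w0, w1, w2, w3}.

4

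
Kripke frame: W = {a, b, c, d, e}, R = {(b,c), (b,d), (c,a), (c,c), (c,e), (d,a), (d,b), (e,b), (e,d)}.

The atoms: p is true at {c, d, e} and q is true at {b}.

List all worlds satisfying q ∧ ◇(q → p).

{b}

a: q is F, ◇(q → p) is F. ✗
b: q is T, ◇(q → p) is T. ✓
c: q is F, ◇(q → p) is T. ✗
d: q is F, ◇(q → p) is T. ✗
e: q is F, ◇(q → p) is T. ✗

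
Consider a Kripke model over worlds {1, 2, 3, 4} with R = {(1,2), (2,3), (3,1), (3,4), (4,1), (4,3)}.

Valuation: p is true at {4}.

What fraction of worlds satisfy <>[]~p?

3/4

1: successors {2}; []~p there: 2:T. ✓
2: successors {3}; []~p there: 3:F. ✗
3: successors {1, 4}; []~p there: 1:T, 4:T. ✓
4: successors {1, 3}; []~p there: 1:T, 3:F. ✓
That's 3 of 4 worlds, so 3/4.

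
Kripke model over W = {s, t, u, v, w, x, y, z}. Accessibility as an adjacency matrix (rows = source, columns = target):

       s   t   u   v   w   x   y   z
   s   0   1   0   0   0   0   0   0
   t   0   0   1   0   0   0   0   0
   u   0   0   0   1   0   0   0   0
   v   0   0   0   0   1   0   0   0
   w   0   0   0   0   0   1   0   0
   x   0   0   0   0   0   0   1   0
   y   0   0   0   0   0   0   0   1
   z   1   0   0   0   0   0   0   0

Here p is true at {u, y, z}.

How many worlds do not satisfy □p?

5

s: successors {t}; p there: t:F. ✗
t: successors {u}; p there: u:T. ✓
u: successors {v}; p there: v:F. ✗
v: successors {w}; p there: w:F. ✗
w: successors {x}; p there: x:F. ✗
x: successors {y}; p there: y:T. ✓
y: successors {z}; p there: z:T. ✓
z: successors {s}; p there: s:F. ✗
Satisfying worlds: {t, x, y}.
So □p fails at the other 5 worlds.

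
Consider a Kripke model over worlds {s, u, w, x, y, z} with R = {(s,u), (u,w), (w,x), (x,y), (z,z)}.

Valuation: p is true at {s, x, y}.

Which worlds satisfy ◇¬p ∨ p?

s: ◇¬p is T, p is T. ✓
u: ◇¬p is T, p is F. ✓
w: ◇¬p is F, p is F. ✗
x: ◇¬p is F, p is T. ✓
y: ◇¬p is F, p is T. ✓
z: ◇¬p is T, p is F. ✓

{s, u, x, y, z}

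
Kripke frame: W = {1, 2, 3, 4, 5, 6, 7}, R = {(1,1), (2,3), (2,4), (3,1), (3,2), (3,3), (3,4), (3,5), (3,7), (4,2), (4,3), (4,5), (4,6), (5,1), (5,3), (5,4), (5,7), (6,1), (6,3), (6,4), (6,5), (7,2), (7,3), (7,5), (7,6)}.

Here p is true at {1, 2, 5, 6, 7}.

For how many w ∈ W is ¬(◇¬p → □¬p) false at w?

2

1: ◇¬p → □¬p is T. ✗
2: ◇¬p → □¬p is T. ✗
3: ◇¬p → □¬p is F. ✓
4: ◇¬p → □¬p is F. ✓
5: ◇¬p → □¬p is F. ✓
6: ◇¬p → □¬p is F. ✓
7: ◇¬p → □¬p is F. ✓
Satisfying worlds: {3, 4, 5, 6, 7}.
So ¬(◇¬p → □¬p) fails at the other 2 worlds.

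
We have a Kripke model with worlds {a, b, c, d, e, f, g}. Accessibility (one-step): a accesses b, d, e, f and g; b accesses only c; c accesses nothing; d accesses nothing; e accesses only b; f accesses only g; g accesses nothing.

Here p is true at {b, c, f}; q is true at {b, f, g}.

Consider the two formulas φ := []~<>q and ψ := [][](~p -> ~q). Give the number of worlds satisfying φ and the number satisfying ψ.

For []~<>q:
a: successors {b, d, e, f, g}; ~<>q there: b:T, d:T, e:F, f:F, g:T. ✗
b: successors {c}; ~<>q there: c:T. ✓
c: no successors, so []~<>q holds vacuously. ✓
d: no successors, so []~<>q holds vacuously. ✓
e: successors {b}; ~<>q there: b:T. ✓
f: successors {g}; ~<>q there: g:T. ✓
g: no successors, so []~<>q holds vacuously. ✓
— 6 worlds.
For [][](~p -> ~q):
a: successors {b, d, e, f, g}; [](~p -> ~q) there: b:T, d:T, e:T, f:F, g:T. ✗
b: successors {c}; [](~p -> ~q) there: c:T. ✓
c: no successors, so [][](~p -> ~q) holds vacuously. ✓
d: no successors, so [][](~p -> ~q) holds vacuously. ✓
e: successors {b}; [](~p -> ~q) there: b:T. ✓
f: successors {g}; [](~p -> ~q) there: g:T. ✓
g: no successors, so [][](~p -> ~q) holds vacuously. ✓
— 6 worlds.

6 and 6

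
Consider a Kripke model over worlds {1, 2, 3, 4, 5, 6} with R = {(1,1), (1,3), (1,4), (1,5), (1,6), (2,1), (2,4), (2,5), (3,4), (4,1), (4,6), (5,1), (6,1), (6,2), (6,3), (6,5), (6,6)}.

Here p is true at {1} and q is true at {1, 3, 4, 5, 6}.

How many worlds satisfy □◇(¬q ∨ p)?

1: successors {1, 3, 4, 5, 6}; ◇(¬q ∨ p) there: 1:T, 3:F, 4:T, 5:T, 6:T. ✗
2: successors {1, 4, 5}; ◇(¬q ∨ p) there: 1:T, 4:T, 5:T. ✓
3: successors {4}; ◇(¬q ∨ p) there: 4:T. ✓
4: successors {1, 6}; ◇(¬q ∨ p) there: 1:T, 6:T. ✓
5: successors {1}; ◇(¬q ∨ p) there: 1:T. ✓
6: successors {1, 2, 3, 5, 6}; ◇(¬q ∨ p) there: 1:T, 2:T, 3:F, 5:T, 6:T. ✗
Satisfying worlds: {2, 3, 4, 5}.

4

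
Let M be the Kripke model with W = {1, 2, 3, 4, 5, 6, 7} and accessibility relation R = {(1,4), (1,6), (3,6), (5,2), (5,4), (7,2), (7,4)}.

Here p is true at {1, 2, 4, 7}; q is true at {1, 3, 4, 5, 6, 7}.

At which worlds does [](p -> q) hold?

1: successors {4, 6}; p -> q there: 4:T, 6:T. ✓
2: no successors, so [](p -> q) holds vacuously. ✓
3: successors {6}; p -> q there: 6:T. ✓
4: no successors, so [](p -> q) holds vacuously. ✓
5: successors {2, 4}; p -> q there: 2:F, 4:T. ✗
6: no successors, so [](p -> q) holds vacuously. ✓
7: successors {2, 4}; p -> q there: 2:F, 4:T. ✗

{1, 2, 3, 4, 6}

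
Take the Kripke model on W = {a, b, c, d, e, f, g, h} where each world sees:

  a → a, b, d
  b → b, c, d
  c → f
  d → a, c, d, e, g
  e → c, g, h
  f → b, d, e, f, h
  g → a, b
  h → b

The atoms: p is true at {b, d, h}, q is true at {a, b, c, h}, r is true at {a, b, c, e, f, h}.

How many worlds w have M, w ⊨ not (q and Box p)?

a: q and Box p is F. ✓
b: q and Box p is F. ✓
c: q and Box p is F. ✓
d: q and Box p is F. ✓
e: q and Box p is F. ✓
f: q and Box p is F. ✓
g: q and Box p is F. ✓
h: q and Box p is T. ✗
Satisfying worlds: {a, b, c, d, e, f, g}.

7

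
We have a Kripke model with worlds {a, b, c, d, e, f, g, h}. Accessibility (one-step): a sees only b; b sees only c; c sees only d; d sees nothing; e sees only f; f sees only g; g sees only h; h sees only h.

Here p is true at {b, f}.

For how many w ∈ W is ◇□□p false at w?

a: successors {b}; □□p there: b:F. ✗
b: successors {c}; □□p there: c:T. ✓
c: successors {d}; □□p there: d:T. ✓
d: no successors, so ◇□□p fails. ✗
e: successors {f}; □□p there: f:F. ✗
f: successors {g}; □□p there: g:F. ✗
g: successors {h}; □□p there: h:F. ✗
h: successors {h}; □□p there: h:F. ✗
Satisfying worlds: {b, c}.
So ◇□□p fails at the other 6 worlds.

6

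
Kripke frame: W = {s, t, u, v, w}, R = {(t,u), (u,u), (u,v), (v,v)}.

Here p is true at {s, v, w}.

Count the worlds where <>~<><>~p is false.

s: no successors, so <>~<><>~p fails. ✗
t: successors {u}; ~<><>~p there: u:F. ✗
u: successors {u, v}; ~<><>~p there: u:F, v:T. ✓
v: successors {v}; ~<><>~p there: v:T. ✓
w: no successors, so <>~<><>~p fails. ✗
Satisfying worlds: {u, v}.
So <>~<><>~p fails at the other 3 worlds.

3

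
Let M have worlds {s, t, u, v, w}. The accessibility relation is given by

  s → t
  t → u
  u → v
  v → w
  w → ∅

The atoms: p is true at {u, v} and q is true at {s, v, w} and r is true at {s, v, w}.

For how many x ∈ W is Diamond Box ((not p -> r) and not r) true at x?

s: successors {t}; Box ((not p -> r) and not r) there: t:T. ✓
t: successors {u}; Box ((not p -> r) and not r) there: u:F. ✗
u: successors {v}; Box ((not p -> r) and not r) there: v:F. ✗
v: successors {w}; Box ((not p -> r) and not r) there: w:T. ✓
w: no successors, so Diamond Box ((not p -> r) and not r) fails. ✗
Satisfying worlds: {s, v}.

2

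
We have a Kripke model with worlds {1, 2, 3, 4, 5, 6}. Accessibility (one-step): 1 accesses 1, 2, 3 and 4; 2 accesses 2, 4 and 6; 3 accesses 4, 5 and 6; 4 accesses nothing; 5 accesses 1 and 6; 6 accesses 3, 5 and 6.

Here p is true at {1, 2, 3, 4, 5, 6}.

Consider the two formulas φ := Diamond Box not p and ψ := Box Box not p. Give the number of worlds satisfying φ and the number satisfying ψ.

For Diamond Box not p:
1: successors {1, 2, 3, 4}; Box not p there: 1:F, 2:F, 3:F, 4:T. ✓
2: successors {2, 4, 6}; Box not p there: 2:F, 4:T, 6:F. ✓
3: successors {4, 5, 6}; Box not p there: 4:T, 5:F, 6:F. ✓
4: no successors, so Diamond Box not p fails. ✗
5: successors {1, 6}; Box not p there: 1:F, 6:F. ✗
6: successors {3, 5, 6}; Box not p there: 3:F, 5:F, 6:F. ✗
— 3 worlds.
For Box Box not p:
1: successors {1, 2, 3, 4}; Box not p there: 1:F, 2:F, 3:F, 4:T. ✗
2: successors {2, 4, 6}; Box not p there: 2:F, 4:T, 6:F. ✗
3: successors {4, 5, 6}; Box not p there: 4:T, 5:F, 6:F. ✗
4: no successors, so Box Box not p holds vacuously. ✓
5: successors {1, 6}; Box not p there: 1:F, 6:F. ✗
6: successors {3, 5, 6}; Box not p there: 3:F, 5:F, 6:F. ✗
— 1 world.

3 and 1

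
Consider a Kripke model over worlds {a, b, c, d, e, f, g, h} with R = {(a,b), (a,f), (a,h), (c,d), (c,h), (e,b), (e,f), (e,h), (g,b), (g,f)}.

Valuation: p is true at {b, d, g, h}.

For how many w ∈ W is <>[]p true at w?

a: successors {b, f, h}; []p there: b:T, f:T, h:T. ✓
b: no successors, so <>[]p fails. ✗
c: successors {d, h}; []p there: d:T, h:T. ✓
d: no successors, so <>[]p fails. ✗
e: successors {b, f, h}; []p there: b:T, f:T, h:T. ✓
f: no successors, so <>[]p fails. ✗
g: successors {b, f}; []p there: b:T, f:T. ✓
h: no successors, so <>[]p fails. ✗
Satisfying worlds: {a, c, e, g}.

4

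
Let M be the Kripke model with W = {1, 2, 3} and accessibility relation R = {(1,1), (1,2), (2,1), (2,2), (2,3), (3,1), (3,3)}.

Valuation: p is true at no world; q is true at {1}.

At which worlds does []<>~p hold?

{1, 2, 3}

1: successors {1, 2}; <>~p there: 1:T, 2:T. ✓
2: successors {1, 2, 3}; <>~p there: 1:T, 2:T, 3:T. ✓
3: successors {1, 3}; <>~p there: 1:T, 3:T. ✓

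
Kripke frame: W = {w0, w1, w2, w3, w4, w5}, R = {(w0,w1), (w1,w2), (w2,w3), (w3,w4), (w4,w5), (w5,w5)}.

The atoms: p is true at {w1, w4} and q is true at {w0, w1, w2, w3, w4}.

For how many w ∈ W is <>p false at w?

w0: successors {w1}; p there: w1:T. ✓
w1: successors {w2}; p there: w2:F. ✗
w2: successors {w3}; p there: w3:F. ✗
w3: successors {w4}; p there: w4:T. ✓
w4: successors {w5}; p there: w5:F. ✗
w5: successors {w5}; p there: w5:F. ✗
Satisfying worlds: {w0, w3}.
So <>p fails at the other 4 worlds.

4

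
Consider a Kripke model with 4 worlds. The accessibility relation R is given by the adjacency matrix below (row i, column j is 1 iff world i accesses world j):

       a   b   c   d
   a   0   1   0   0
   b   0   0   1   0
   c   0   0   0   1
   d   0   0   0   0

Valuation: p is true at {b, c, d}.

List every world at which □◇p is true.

a: successors {b}; ◇p there: b:T. ✓
b: successors {c}; ◇p there: c:T. ✓
c: successors {d}; ◇p there: d:F. ✗
d: no successors, so □◇p holds vacuously. ✓

{a, b, d}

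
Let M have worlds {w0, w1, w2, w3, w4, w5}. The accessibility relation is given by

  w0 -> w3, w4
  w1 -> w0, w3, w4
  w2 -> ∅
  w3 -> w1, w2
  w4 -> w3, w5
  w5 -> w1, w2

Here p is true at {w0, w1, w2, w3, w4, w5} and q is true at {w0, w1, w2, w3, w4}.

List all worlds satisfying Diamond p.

w0: successors {w3, w4}; p there: w3:T, w4:T. ✓
w1: successors {w0, w3, w4}; p there: w0:T, w3:T, w4:T. ✓
w2: no successors, so Diamond p fails. ✗
w3: successors {w1, w2}; p there: w1:T, w2:T. ✓
w4: successors {w3, w5}; p there: w3:T, w5:T. ✓
w5: successors {w1, w2}; p there: w1:T, w2:T. ✓

{w0, w1, w3, w4, w5}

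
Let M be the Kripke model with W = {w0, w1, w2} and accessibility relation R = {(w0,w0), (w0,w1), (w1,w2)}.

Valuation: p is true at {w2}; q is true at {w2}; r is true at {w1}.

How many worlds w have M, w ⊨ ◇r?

1

w0: successors {w0, w1}; r there: w0:F, w1:T. ✓
w1: successors {w2}; r there: w2:F. ✗
w2: no successors, so ◇r fails. ✗
Satisfying worlds: {w0}.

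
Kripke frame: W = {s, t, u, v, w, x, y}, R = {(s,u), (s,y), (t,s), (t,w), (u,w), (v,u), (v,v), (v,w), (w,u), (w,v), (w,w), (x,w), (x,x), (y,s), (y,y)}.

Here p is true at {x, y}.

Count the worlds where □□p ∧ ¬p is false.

s: □□p is F, ¬p is T. ✗
t: □□p is F, ¬p is T. ✗
u: □□p is F, ¬p is T. ✗
v: □□p is F, ¬p is T. ✗
w: □□p is F, ¬p is T. ✗
x: □□p is F, ¬p is F. ✗
y: □□p is F, ¬p is F. ✗
Satisfying worlds: ∅.
So □□p ∧ ¬p fails at the other 7 worlds.

7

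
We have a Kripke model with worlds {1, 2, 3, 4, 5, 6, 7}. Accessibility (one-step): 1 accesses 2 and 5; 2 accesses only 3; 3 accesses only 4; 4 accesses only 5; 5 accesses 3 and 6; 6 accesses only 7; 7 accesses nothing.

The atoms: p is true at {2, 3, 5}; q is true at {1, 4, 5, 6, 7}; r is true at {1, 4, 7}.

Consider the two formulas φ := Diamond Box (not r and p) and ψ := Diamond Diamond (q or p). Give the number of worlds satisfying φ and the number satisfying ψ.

3 and 5

For Diamond Box (not r and p):
1: successors {2, 5}; Box (not r and p) there: 2:T, 5:F. ✓
2: successors {3}; Box (not r and p) there: 3:F. ✗
3: successors {4}; Box (not r and p) there: 4:T. ✓
4: successors {5}; Box (not r and p) there: 5:F. ✗
5: successors {3, 6}; Box (not r and p) there: 3:F, 6:F. ✗
6: successors {7}; Box (not r and p) there: 7:T. ✓
7: no successors, so Diamond Box (not r and p) fails. ✗
— 3 worlds.
For Diamond Diamond (q or p):
1: successors {2, 5}; Diamond (q or p) there: 2:T, 5:T. ✓
2: successors {3}; Diamond (q or p) there: 3:T. ✓
3: successors {4}; Diamond (q or p) there: 4:T. ✓
4: successors {5}; Diamond (q or p) there: 5:T. ✓
5: successors {3, 6}; Diamond (q or p) there: 3:T, 6:T. ✓
6: successors {7}; Diamond (q or p) there: 7:F. ✗
7: no successors, so Diamond Diamond (q or p) fails. ✗
— 5 worlds.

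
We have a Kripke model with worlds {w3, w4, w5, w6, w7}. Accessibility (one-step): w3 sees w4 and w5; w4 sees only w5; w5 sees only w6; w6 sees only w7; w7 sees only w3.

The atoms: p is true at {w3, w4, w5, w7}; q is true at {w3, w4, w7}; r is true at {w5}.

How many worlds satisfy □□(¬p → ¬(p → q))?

w3: successors {w4, w5}; □(¬p → ¬(p → q)) there: w4:T, w5:F. ✗
w4: successors {w5}; □(¬p → ¬(p → q)) there: w5:F. ✗
w5: successors {w6}; □(¬p → ¬(p → q)) there: w6:T. ✓
w6: successors {w7}; □(¬p → ¬(p → q)) there: w7:T. ✓
w7: successors {w3}; □(¬p → ¬(p → q)) there: w3:T. ✓
Satisfying worlds: {w5, w6, w7}.

3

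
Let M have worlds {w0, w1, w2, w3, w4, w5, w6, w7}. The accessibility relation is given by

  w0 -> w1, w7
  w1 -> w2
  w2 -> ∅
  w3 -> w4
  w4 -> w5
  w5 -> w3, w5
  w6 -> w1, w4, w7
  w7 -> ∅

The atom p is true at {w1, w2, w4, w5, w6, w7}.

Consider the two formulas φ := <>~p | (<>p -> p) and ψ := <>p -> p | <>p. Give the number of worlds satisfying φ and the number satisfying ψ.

For <>~p | (<>p -> p):
w0: <>~p is F, <>p -> p is F. ✗
w1: <>~p is F, <>p -> p is T. ✓
w2: <>~p is F, <>p -> p is T. ✓
w3: <>~p is F, <>p -> p is F. ✗
w4: <>~p is F, <>p -> p is T. ✓
w5: <>~p is T, <>p -> p is T. ✓
w6: <>~p is F, <>p -> p is T. ✓
w7: <>~p is F, <>p -> p is T. ✓
— 6 worlds.
For <>p -> p | <>p:
w0: <>p is T, p | <>p is T. ✓
w1: <>p is T, p | <>p is T. ✓
w2: <>p is F, p | <>p is T. ✓
w3: <>p is T, p | <>p is T. ✓
w4: <>p is T, p | <>p is T. ✓
w5: <>p is T, p | <>p is T. ✓
w6: <>p is T, p | <>p is T. ✓
w7: <>p is F, p | <>p is T. ✓
— 8 worlds.

6 and 8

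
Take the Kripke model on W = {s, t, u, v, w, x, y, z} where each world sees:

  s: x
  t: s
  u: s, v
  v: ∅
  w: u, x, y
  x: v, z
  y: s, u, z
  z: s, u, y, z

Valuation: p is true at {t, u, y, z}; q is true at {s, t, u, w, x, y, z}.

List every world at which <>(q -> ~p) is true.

s: successors {x}; q -> ~p there: x:T. ✓
t: successors {s}; q -> ~p there: s:T. ✓
u: successors {s, v}; q -> ~p there: s:T, v:T. ✓
v: no successors, so <>(q -> ~p) fails. ✗
w: successors {u, x, y}; q -> ~p there: u:F, x:T, y:F. ✓
x: successors {v, z}; q -> ~p there: v:T, z:F. ✓
y: successors {s, u, z}; q -> ~p there: s:T, u:F, z:F. ✓
z: successors {s, u, y, z}; q -> ~p there: s:T, u:F, y:F, z:F. ✓

{s, t, u, w, x, y, z}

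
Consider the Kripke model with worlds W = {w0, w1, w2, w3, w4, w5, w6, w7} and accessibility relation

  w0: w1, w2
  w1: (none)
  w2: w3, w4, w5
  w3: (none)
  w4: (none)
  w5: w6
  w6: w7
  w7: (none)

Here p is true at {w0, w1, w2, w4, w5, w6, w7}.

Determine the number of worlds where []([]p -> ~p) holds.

w0: successors {w1, w2}; []p -> ~p there: w1:F, w2:T. ✗
w1: no successors, so []([]p -> ~p) holds vacuously. ✓
w2: successors {w3, w4, w5}; []p -> ~p there: w3:T, w4:F, w5:F. ✗
w3: no successors, so []([]p -> ~p) holds vacuously. ✓
w4: no successors, so []([]p -> ~p) holds vacuously. ✓
w5: successors {w6}; []p -> ~p there: w6:F. ✗
w6: successors {w7}; []p -> ~p there: w7:F. ✗
w7: no successors, so []([]p -> ~p) holds vacuously. ✓
Satisfying worlds: {w1, w3, w4, w7}.

4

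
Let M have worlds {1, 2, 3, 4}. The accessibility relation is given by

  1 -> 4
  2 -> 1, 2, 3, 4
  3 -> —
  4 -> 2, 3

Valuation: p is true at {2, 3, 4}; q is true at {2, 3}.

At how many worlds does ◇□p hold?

3

1: successors {4}; □p there: 4:T. ✓
2: successors {1, 2, 3, 4}; □p there: 1:T, 2:F, 3:T, 4:T. ✓
3: no successors, so ◇□p fails. ✗
4: successors {2, 3}; □p there: 2:F, 3:T. ✓
Satisfying worlds: {1, 2, 4}.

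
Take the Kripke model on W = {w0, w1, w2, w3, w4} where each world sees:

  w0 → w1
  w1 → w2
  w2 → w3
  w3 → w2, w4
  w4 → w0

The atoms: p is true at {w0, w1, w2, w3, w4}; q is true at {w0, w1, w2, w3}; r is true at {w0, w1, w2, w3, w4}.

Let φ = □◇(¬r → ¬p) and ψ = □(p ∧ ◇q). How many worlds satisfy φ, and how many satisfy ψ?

5 and 5

For □◇(¬r → ¬p):
w0: successors {w1}; ◇(¬r → ¬p) there: w1:T. ✓
w1: successors {w2}; ◇(¬r → ¬p) there: w2:T. ✓
w2: successors {w3}; ◇(¬r → ¬p) there: w3:T. ✓
w3: successors {w2, w4}; ◇(¬r → ¬p) there: w2:T, w4:T. ✓
w4: successors {w0}; ◇(¬r → ¬p) there: w0:T. ✓
— 5 worlds.
For □(p ∧ ◇q):
w0: successors {w1}; p ∧ ◇q there: w1:T. ✓
w1: successors {w2}; p ∧ ◇q there: w2:T. ✓
w2: successors {w3}; p ∧ ◇q there: w3:T. ✓
w3: successors {w2, w4}; p ∧ ◇q there: w2:T, w4:T. ✓
w4: successors {w0}; p ∧ ◇q there: w0:T. ✓
— 5 worlds.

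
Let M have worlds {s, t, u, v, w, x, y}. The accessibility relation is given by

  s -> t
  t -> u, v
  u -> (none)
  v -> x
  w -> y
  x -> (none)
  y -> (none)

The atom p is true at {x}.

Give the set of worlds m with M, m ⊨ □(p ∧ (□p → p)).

s: successors {t}; p ∧ (□p → p) there: t:F. ✗
t: successors {u, v}; p ∧ (□p → p) there: u:F, v:F. ✗
u: no successors, so □(p ∧ (□p → p)) holds vacuously. ✓
v: successors {x}; p ∧ (□p → p) there: x:T. ✓
w: successors {y}; p ∧ (□p → p) there: y:F. ✗
x: no successors, so □(p ∧ (□p → p)) holds vacuously. ✓
y: no successors, so □(p ∧ (□p → p)) holds vacuously. ✓

{u, v, x, y}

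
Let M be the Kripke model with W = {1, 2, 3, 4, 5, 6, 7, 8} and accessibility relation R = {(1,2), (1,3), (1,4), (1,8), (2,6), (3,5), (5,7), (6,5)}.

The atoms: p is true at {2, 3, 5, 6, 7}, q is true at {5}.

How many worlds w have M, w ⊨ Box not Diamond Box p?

1: successors {2, 3, 4, 8}; not Diamond Box p there: 2:F, 3:F, 4:T, 8:T. ✗
2: successors {6}; not Diamond Box p there: 6:F. ✗
3: successors {5}; not Diamond Box p there: 5:F. ✗
4: no successors, so Box not Diamond Box p holds vacuously. ✓
5: successors {7}; not Diamond Box p there: 7:T. ✓
6: successors {5}; not Diamond Box p there: 5:F. ✗
7: no successors, so Box not Diamond Box p holds vacuously. ✓
8: no successors, so Box not Diamond Box p holds vacuously. ✓
Satisfying worlds: {4, 5, 7, 8}.

4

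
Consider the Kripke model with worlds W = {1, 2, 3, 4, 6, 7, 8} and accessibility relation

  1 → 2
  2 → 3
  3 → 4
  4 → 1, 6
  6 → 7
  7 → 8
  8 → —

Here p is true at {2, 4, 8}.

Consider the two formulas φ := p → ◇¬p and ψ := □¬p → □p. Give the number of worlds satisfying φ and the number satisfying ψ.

6 and 4

For p → ◇¬p:
1: p is F, ◇¬p is F. ✓
2: p is T, ◇¬p is T. ✓
3: p is F, ◇¬p is F. ✓
4: p is T, ◇¬p is T. ✓
6: p is F, ◇¬p is T. ✓
7: p is F, ◇¬p is F. ✓
8: p is T, ◇¬p is F. ✗
— 6 worlds.
For □¬p → □p:
1: □¬p is F, □p is T. ✓
2: □¬p is T, □p is F. ✗
3: □¬p is F, □p is T. ✓
4: □¬p is T, □p is F. ✗
6: □¬p is T, □p is F. ✗
7: □¬p is F, □p is T. ✓
8: □¬p is T, □p is T. ✓
— 4 worlds.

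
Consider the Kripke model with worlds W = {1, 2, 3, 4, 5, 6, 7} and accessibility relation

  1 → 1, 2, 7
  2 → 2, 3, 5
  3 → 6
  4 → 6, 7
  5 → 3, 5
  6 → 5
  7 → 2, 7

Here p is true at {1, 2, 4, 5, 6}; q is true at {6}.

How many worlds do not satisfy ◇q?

5

1: successors {1, 2, 7}; q there: 1:F, 2:F, 7:F. ✗
2: successors {2, 3, 5}; q there: 2:F, 3:F, 5:F. ✗
3: successors {6}; q there: 6:T. ✓
4: successors {6, 7}; q there: 6:T, 7:F. ✓
5: successors {3, 5}; q there: 3:F, 5:F. ✗
6: successors {5}; q there: 5:F. ✗
7: successors {2, 7}; q there: 2:F, 7:F. ✗
Satisfying worlds: {3, 4}.
So ◇q fails at the other 5 worlds.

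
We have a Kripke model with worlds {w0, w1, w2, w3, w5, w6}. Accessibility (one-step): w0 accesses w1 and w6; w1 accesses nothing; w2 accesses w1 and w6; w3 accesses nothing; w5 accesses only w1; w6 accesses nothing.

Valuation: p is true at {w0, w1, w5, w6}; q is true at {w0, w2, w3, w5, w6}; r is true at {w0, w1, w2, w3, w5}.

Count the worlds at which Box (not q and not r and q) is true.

3

w0: successors {w1, w6}; not q and not r and q there: w1:F, w6:F. ✗
w1: no successors, so Box (not q and not r and q) holds vacuously. ✓
w2: successors {w1, w6}; not q and not r and q there: w1:F, w6:F. ✗
w3: no successors, so Box (not q and not r and q) holds vacuously. ✓
w5: successors {w1}; not q and not r and q there: w1:F. ✗
w6: no successors, so Box (not q and not r and q) holds vacuously. ✓
Satisfying worlds: {w1, w3, w6}.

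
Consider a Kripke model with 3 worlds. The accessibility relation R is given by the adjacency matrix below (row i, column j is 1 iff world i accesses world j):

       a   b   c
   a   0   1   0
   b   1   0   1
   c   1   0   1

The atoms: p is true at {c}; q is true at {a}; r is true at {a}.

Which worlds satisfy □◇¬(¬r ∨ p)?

a: successors {b}; ◇¬(¬r ∨ p) there: b:T. ✓
b: successors {a, c}; ◇¬(¬r ∨ p) there: a:F, c:T. ✗
c: successors {a, c}; ◇¬(¬r ∨ p) there: a:F, c:T. ✗

{a}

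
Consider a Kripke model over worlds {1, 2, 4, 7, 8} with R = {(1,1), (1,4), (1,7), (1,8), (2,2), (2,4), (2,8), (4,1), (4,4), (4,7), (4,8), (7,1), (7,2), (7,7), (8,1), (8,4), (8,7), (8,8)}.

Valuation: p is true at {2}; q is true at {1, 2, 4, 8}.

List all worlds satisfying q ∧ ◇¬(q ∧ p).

1: q is T, ◇¬(q ∧ p) is T. ✓
2: q is T, ◇¬(q ∧ p) is T. ✓
4: q is T, ◇¬(q ∧ p) is T. ✓
7: q is F, ◇¬(q ∧ p) is T. ✗
8: q is T, ◇¬(q ∧ p) is T. ✓

{1, 2, 4, 8}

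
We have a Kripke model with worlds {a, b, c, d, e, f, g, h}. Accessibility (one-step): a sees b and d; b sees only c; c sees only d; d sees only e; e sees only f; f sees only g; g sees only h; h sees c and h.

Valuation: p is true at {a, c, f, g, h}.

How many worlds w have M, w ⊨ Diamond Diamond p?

a: successors {b, d}; Diamond p there: b:T, d:F. ✓
b: successors {c}; Diamond p there: c:F. ✗
c: successors {d}; Diamond p there: d:F. ✗
d: successors {e}; Diamond p there: e:T. ✓
e: successors {f}; Diamond p there: f:T. ✓
f: successors {g}; Diamond p there: g:T. ✓
g: successors {h}; Diamond p there: h:T. ✓
h: successors {c, h}; Diamond p there: c:F, h:T. ✓
Satisfying worlds: {a, d, e, f, g, h}.

6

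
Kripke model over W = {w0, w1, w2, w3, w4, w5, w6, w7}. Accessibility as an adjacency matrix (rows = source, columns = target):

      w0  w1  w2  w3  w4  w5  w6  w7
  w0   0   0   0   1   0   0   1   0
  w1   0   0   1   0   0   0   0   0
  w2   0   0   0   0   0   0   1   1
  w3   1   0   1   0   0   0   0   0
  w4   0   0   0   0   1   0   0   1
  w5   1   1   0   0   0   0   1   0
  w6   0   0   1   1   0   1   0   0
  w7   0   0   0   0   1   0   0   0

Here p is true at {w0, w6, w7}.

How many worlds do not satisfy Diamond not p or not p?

w0: Diamond not p is T, not p is F. ✓
w1: Diamond not p is T, not p is T. ✓
w2: Diamond not p is F, not p is T. ✓
w3: Diamond not p is T, not p is T. ✓
w4: Diamond not p is T, not p is T. ✓
w5: Diamond not p is T, not p is T. ✓
w6: Diamond not p is T, not p is F. ✓
w7: Diamond not p is T, not p is F. ✓
Satisfying worlds: {w0, w1, w2, w3, w4, w5, w6, w7}.
So Diamond not p or not p fails at the other 0 worlds.

0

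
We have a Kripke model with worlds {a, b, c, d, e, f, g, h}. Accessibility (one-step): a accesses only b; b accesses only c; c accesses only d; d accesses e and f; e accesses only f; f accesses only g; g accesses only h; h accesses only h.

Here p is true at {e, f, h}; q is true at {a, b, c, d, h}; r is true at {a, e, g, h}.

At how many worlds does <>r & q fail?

6

a: <>r is F, q is T. ✗
b: <>r is F, q is T. ✗
c: <>r is F, q is T. ✗
d: <>r is T, q is T. ✓
e: <>r is F, q is F. ✗
f: <>r is T, q is F. ✗
g: <>r is T, q is F. ✗
h: <>r is T, q is T. ✓
Satisfying worlds: {d, h}.
So <>r & q fails at the other 6 worlds.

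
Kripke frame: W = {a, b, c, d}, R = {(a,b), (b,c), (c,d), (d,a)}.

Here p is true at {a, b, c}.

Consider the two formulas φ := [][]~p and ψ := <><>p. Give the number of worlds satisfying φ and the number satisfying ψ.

1 and 3

For [][]~p:
a: successors {b}; []~p there: b:F. ✗
b: successors {c}; []~p there: c:T. ✓
c: successors {d}; []~p there: d:F. ✗
d: successors {a}; []~p there: a:F. ✗
— 1 world.
For <><>p:
a: successors {b}; <>p there: b:T. ✓
b: successors {c}; <>p there: c:F. ✗
c: successors {d}; <>p there: d:T. ✓
d: successors {a}; <>p there: a:T. ✓
— 3 worlds.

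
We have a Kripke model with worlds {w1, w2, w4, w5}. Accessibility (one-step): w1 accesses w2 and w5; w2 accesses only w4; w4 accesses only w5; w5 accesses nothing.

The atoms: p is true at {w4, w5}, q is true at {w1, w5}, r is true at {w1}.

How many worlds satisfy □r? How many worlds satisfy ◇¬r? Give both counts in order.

For □r:
w1: successors {w2, w5}; r there: w2:F, w5:F. ✗
w2: successors {w4}; r there: w4:F. ✗
w4: successors {w5}; r there: w5:F. ✗
w5: no successors, so □r holds vacuously. ✓
— 1 world.
For ◇¬r:
w1: successors {w2, w5}; ¬r there: w2:T, w5:T. ✓
w2: successors {w4}; ¬r there: w4:T. ✓
w4: successors {w5}; ¬r there: w5:T. ✓
w5: no successors, so ◇¬r fails. ✗
— 3 worlds.

1 and 3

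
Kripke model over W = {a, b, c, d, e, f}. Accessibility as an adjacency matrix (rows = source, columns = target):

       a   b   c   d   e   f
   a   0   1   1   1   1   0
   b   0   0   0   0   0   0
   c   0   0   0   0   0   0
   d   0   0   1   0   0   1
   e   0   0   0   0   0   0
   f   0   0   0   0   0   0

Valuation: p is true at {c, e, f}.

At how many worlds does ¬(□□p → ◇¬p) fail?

1

a: □□p → ◇¬p is T. ✗
b: □□p → ◇¬p is F. ✓
c: □□p → ◇¬p is F. ✓
d: □□p → ◇¬p is F. ✓
e: □□p → ◇¬p is F. ✓
f: □□p → ◇¬p is F. ✓
Satisfying worlds: {b, c, d, e, f}.
So ¬(□□p → ◇¬p) fails at the other 1 world.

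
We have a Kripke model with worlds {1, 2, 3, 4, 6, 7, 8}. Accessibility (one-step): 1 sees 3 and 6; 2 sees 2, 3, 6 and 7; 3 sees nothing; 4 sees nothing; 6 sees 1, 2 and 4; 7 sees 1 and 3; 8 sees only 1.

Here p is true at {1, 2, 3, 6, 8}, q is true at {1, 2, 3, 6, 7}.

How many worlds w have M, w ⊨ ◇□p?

1: successors {3, 6}; □p there: 3:T, 6:F. ✓
2: successors {2, 3, 6, 7}; □p there: 2:F, 3:T, 6:F, 7:T. ✓
3: no successors, so ◇□p fails. ✗
4: no successors, so ◇□p fails. ✗
6: successors {1, 2, 4}; □p there: 1:T, 2:F, 4:T. ✓
7: successors {1, 3}; □p there: 1:T, 3:T. ✓
8: successors {1}; □p there: 1:T. ✓
Satisfying worlds: {1, 2, 6, 7, 8}.

5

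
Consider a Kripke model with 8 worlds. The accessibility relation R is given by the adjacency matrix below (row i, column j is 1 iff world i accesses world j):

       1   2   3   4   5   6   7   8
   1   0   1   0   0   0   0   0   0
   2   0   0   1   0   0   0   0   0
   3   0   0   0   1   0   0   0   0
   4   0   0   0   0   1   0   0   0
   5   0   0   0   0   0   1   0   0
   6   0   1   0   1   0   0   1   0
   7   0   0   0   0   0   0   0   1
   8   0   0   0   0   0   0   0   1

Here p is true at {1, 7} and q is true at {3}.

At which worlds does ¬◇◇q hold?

{2, 3, 4, 5, 7, 8}

1: ◇◇q is T. ✗
2: ◇◇q is F. ✓
3: ◇◇q is F. ✓
4: ◇◇q is F. ✓
5: ◇◇q is F. ✓
6: ◇◇q is T. ✗
7: ◇◇q is F. ✓
8: ◇◇q is F. ✓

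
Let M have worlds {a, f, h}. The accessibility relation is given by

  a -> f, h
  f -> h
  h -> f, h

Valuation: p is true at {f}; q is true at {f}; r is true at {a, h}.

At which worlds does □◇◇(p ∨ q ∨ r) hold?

{a, f, h}

a: successors {f, h}; ◇◇(p ∨ q ∨ r) there: f:T, h:T. ✓
f: successors {h}; ◇◇(p ∨ q ∨ r) there: h:T. ✓
h: successors {f, h}; ◇◇(p ∨ q ∨ r) there: f:T, h:T. ✓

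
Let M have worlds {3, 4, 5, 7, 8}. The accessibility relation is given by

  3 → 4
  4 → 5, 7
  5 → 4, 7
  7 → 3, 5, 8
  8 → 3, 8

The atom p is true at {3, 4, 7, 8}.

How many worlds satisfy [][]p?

2

3: successors {4}; []p there: 4:F. ✗
4: successors {5, 7}; []p there: 5:T, 7:F. ✗
5: successors {4, 7}; []p there: 4:F, 7:F. ✗
7: successors {3, 5, 8}; []p there: 3:T, 5:T, 8:T. ✓
8: successors {3, 8}; []p there: 3:T, 8:T. ✓
Satisfying worlds: {7, 8}.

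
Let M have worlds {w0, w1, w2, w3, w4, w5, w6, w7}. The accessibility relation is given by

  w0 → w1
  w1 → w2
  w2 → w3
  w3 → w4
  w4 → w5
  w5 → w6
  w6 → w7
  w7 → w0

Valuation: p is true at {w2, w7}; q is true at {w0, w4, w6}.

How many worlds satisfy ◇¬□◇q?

w0: successors {w1}; ¬□◇q there: w1:T. ✓
w1: successors {w2}; ¬□◇q there: w2:F. ✗
w2: successors {w3}; ¬□◇q there: w3:T. ✓
w3: successors {w4}; ¬□◇q there: w4:F. ✗
w4: successors {w5}; ¬□◇q there: w5:T. ✓
w5: successors {w6}; ¬□◇q there: w6:F. ✗
w6: successors {w7}; ¬□◇q there: w7:T. ✓
w7: successors {w0}; ¬□◇q there: w0:T. ✓
Satisfying worlds: {w0, w2, w4, w6, w7}.

5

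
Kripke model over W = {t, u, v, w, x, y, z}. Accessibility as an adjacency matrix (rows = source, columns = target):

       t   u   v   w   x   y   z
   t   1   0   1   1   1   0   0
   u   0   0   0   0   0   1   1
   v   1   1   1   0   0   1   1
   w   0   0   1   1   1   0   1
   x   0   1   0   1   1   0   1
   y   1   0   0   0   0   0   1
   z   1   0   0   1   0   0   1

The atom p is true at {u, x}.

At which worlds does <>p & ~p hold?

t: <>p is T, ~p is T. ✓
u: <>p is F, ~p is F. ✗
v: <>p is T, ~p is T. ✓
w: <>p is T, ~p is T. ✓
x: <>p is T, ~p is F. ✗
y: <>p is F, ~p is T. ✗
z: <>p is F, ~p is T. ✗

{t, v, w}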